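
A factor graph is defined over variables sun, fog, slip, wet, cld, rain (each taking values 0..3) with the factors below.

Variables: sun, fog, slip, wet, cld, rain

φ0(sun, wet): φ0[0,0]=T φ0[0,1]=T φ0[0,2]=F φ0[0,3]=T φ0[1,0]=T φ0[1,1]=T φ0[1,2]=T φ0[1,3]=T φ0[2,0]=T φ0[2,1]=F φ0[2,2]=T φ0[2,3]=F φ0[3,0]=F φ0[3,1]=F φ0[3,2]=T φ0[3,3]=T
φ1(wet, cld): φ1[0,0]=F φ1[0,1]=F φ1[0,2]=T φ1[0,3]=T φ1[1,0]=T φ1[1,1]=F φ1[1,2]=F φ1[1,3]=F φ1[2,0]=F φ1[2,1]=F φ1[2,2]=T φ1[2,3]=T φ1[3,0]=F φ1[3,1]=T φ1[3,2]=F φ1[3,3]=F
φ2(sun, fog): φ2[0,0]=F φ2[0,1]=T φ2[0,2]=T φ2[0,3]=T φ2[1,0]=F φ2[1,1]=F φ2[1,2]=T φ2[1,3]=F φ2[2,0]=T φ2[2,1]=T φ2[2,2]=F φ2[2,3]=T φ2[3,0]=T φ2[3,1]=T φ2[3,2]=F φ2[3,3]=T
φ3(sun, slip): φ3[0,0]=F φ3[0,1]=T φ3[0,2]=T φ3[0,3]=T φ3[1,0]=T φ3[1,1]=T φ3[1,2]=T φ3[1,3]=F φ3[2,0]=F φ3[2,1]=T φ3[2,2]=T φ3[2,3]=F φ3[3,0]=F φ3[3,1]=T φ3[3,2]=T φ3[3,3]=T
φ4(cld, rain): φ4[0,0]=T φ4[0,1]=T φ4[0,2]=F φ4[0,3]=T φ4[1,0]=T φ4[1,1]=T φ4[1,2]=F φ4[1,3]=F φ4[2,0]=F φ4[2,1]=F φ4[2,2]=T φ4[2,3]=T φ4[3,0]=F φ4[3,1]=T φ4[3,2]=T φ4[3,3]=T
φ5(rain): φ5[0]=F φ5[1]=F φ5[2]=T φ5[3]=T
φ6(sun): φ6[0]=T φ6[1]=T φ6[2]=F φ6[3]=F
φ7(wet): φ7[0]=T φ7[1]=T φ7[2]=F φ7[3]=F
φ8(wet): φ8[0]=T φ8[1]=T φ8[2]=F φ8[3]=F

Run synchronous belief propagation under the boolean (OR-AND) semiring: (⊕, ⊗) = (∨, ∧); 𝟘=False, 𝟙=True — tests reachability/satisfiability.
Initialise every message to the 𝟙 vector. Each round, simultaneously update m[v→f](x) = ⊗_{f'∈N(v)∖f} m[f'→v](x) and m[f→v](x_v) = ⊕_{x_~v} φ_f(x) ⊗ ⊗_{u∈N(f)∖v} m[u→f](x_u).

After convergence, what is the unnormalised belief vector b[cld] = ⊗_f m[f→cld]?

b[cld] = [T, F, T, T]

init: all messages = 𝟙 over 4 values
r1 m[φ0→sun] = [T, T, T, T]
r1 m[φ0→wet] = [T, T, T, T]
r1 m[φ1→wet] = [T, T, T, T]
r1 m[φ1→cld] = [T, T, T, T]
r1 m[φ2→sun] = [T, T, T, T]
r1 m[φ2→fog] = [T, T, T, T]
r1 m[φ3→sun] = [T, T, T, T]
r1 m[φ3→slip] = [T, T, T, T]
r1 m[φ4→cld] = [T, T, T, T]
r1 m[φ4→rain] = [T, T, T, T]
r1 m[φ5→rain] = [F, F, T, T]
r1 m[φ6→sun] = [T, T, F, F]
r1 m[φ7→wet] = [T, T, F, F]
r1 m[φ8→wet] = [T, T, F, F]
r1 m[sun→φ0] = [T, T, T, T]
r1 m[sun→φ2] = [T, T, T, T]
r1 m[sun→φ3] = [T, T, T, T]
r1 m[sun→φ6] = [T, T, T, T]
r1 m[fog→φ2] = [T, T, T, T]
r1 m[slip→φ3] = [T, T, T, T]
r1 m[wet→φ0] = [T, T, T, T]
r1 m[wet→φ1] = [T, T, T, T]
r1 m[wet→φ7] = [T, T, T, T]
r1 m[wet→φ8] = [T, T, T, T]
r1 m[cld→φ1] = [T, T, T, T]
r1 m[cld→φ4] = [T, T, T, T]
r1 m[rain→φ4] = [T, T, T, T]
r1 m[rain→φ5] = [T, T, T, T]
r2 m[φ0→sun] = [T, T, T, T]
r2 m[φ0→wet] = [T, T, T, T]
r2 m[φ1→wet] = [T, T, T, T]
r2 m[φ1→cld] = [T, T, T, T]
r2 m[φ2→sun] = [T, T, T, T]
r2 m[φ2→fog] = [T, T, T, T]
r2 m[φ3→sun] = [T, T, T, T]
r2 m[φ3→slip] = [T, T, T, T]
r2 m[φ4→cld] = [T, T, T, T]
r2 m[φ4→rain] = [T, T, T, T]
r2 m[φ5→rain] = [F, F, T, T]
r2 m[φ6→sun] = [T, T, F, F]
r2 m[φ7→wet] = [T, T, F, F]
r2 m[φ8→wet] = [T, T, F, F]
r2 m[sun→φ0] = [T, T, F, F]
r2 m[sun→φ2] = [T, T, F, F]
r2 m[sun→φ3] = [T, T, F, F]
r2 m[sun→φ6] = [T, T, T, T]
r2 m[fog→φ2] = [T, T, T, T]
r2 m[slip→φ3] = [T, T, T, T]
r2 m[wet→φ0] = [T, T, F, F]
r2 m[wet→φ1] = [T, T, F, F]
r2 m[wet→φ7] = [T, T, F, F]
r2 m[wet→φ8] = [T, T, F, F]
r2 m[cld→φ1] = [T, T, T, T]
r2 m[cld→φ4] = [T, T, T, T]
r2 m[rain→φ4] = [F, F, T, T]
r2 m[rain→φ5] = [T, T, T, T]
r3 m[φ0→sun] = [T, T, T, F]
r3 m[φ0→wet] = [T, T, T, T]
r3 m[φ1→wet] = [T, T, T, T]
r3 m[φ1→cld] = [T, F, T, T]
r3 m[φ2→sun] = [T, T, T, T]
r3 m[φ2→fog] = [F, T, T, T]
r3 m[φ3→sun] = [T, T, T, T]
r3 m[φ3→slip] = [T, T, T, T]
r3 m[φ4→cld] = [T, F, T, T]
r3 m[φ4→rain] = [T, T, T, T]
r3 m[φ5→rain] = [F, F, T, T]
r3 m[φ6→sun] = [T, T, F, F]
r3 m[φ7→wet] = [T, T, F, F]
r3 m[φ8→wet] = [T, T, F, F]
r3 m[sun→φ0] = [T, T, F, F]
r3 m[sun→φ2] = [T, T, F, F]
r3 m[sun→φ3] = [T, T, F, F]
r3 m[sun→φ6] = [T, T, T, T]
r3 m[fog→φ2] = [T, T, T, T]
r3 m[slip→φ3] = [T, T, T, T]
r3 m[wet→φ0] = [T, T, F, F]
r3 m[wet→φ1] = [T, T, F, F]
r3 m[wet→φ7] = [T, T, F, F]
r3 m[wet→φ8] = [T, T, F, F]
r3 m[cld→φ1] = [T, T, T, T]
r3 m[cld→φ4] = [T, T, T, T]
r3 m[rain→φ4] = [F, F, T, T]
r3 m[rain→φ5] = [T, T, T, T]
r4 m[φ0→sun] = [T, T, T, F]
r4 m[φ0→wet] = [T, T, T, T]
r4 m[φ1→wet] = [T, T, T, T]
r4 m[φ1→cld] = [T, F, T, T]
r4 m[φ2→sun] = [T, T, T, T]
r4 m[φ2→fog] = [F, T, T, T]
r4 m[φ3→sun] = [T, T, T, T]
r4 m[φ3→slip] = [T, T, T, T]
r4 m[φ4→cld] = [T, F, T, T]
r4 m[φ4→rain] = [T, T, T, T]
r4 m[φ5→rain] = [F, F, T, T]
r4 m[φ6→sun] = [T, T, F, F]
r4 m[φ7→wet] = [T, T, F, F]
r4 m[φ8→wet] = [T, T, F, F]
r4 m[sun→φ0] = [T, T, F, F]
r4 m[sun→φ2] = [T, T, F, F]
r4 m[sun→φ3] = [T, T, F, F]
r4 m[sun→φ6] = [T, T, T, F]
r4 m[fog→φ2] = [T, T, T, T]
r4 m[slip→φ3] = [T, T, T, T]
r4 m[wet→φ0] = [T, T, F, F]
r4 m[wet→φ1] = [T, T, F, F]
r4 m[wet→φ7] = [T, T, F, F]
r4 m[wet→φ8] = [T, T, F, F]
r4 m[cld→φ1] = [T, F, T, T]
r4 m[cld→φ4] = [T, F, T, T]
r4 m[rain→φ4] = [F, F, T, T]
r4 m[rain→φ5] = [T, T, T, T]
r5 m[φ0→sun] = [T, T, T, F]
r5 m[φ0→wet] = [T, T, T, T]
r5 m[φ1→wet] = [T, T, T, F]
r5 m[φ1→cld] = [T, F, T, T]
r5 m[φ2→sun] = [T, T, T, T]
r5 m[φ2→fog] = [F, T, T, T]
r5 m[φ3→sun] = [T, T, T, T]
r5 m[φ3→slip] = [T, T, T, T]
r5 m[φ4→cld] = [T, F, T, T]
r5 m[φ4→rain] = [T, T, T, T]
r5 m[φ5→rain] = [F, F, T, T]
r5 m[φ6→sun] = [T, T, F, F]
r5 m[φ7→wet] = [T, T, F, F]
r5 m[φ8→wet] = [T, T, F, F]
r5 m[sun→φ0] = [T, T, F, F]
r5 m[sun→φ2] = [T, T, F, F]
r5 m[sun→φ3] = [T, T, F, F]
r5 m[sun→φ6] = [T, T, T, F]
r5 m[fog→φ2] = [T, T, T, T]
r5 m[slip→φ3] = [T, T, T, T]
r5 m[wet→φ0] = [T, T, F, F]
r5 m[wet→φ1] = [T, T, F, F]
r5 m[wet→φ7] = [T, T, F, F]
r5 m[wet→φ8] = [T, T, F, F]
r5 m[cld→φ1] = [T, F, T, T]
r5 m[cld→φ4] = [T, F, T, T]
r5 m[rain→φ4] = [F, F, T, T]
r5 m[rain→φ5] = [T, T, T, T]
r6 m[φ0→sun] = [T, T, T, F]
r6 m[φ0→wet] = [T, T, T, T]
r6 m[φ1→wet] = [T, T, T, F]
r6 m[φ1→cld] = [T, F, T, T]
r6 m[φ2→sun] = [T, T, T, T]
r6 m[φ2→fog] = [F, T, T, T]
r6 m[φ3→sun] = [T, T, T, T]
r6 m[φ3→slip] = [T, T, T, T]
r6 m[φ4→cld] = [T, F, T, T]
r6 m[φ4→rain] = [T, T, T, T]
r6 m[φ5→rain] = [F, F, T, T]
r6 m[φ6→sun] = [T, T, F, F]
r6 m[φ7→wet] = [T, T, F, F]
r6 m[φ8→wet] = [T, T, F, F]
r6 m[sun→φ0] = [T, T, F, F]
r6 m[sun→φ2] = [T, T, F, F]
r6 m[sun→φ3] = [T, T, F, F]
r6 m[sun→φ6] = [T, T, T, F]
r6 m[fog→φ2] = [T, T, T, T]
r6 m[slip→φ3] = [T, T, T, T]
r6 m[wet→φ0] = [T, T, F, F]
r6 m[wet→φ1] = [T, T, F, F]
r6 m[wet→φ7] = [T, T, F, F]
r6 m[wet→φ8] = [T, T, F, F]
r6 m[cld→φ1] = [T, F, T, T]
r6 m[cld→φ4] = [T, F, T, T]
r6 m[rain→φ4] = [F, F, T, T]
r6 m[rain→φ5] = [T, T, T, T]
fixed point reached at round 6
b[cld] = ⊗ incoming = [T, F, T, T]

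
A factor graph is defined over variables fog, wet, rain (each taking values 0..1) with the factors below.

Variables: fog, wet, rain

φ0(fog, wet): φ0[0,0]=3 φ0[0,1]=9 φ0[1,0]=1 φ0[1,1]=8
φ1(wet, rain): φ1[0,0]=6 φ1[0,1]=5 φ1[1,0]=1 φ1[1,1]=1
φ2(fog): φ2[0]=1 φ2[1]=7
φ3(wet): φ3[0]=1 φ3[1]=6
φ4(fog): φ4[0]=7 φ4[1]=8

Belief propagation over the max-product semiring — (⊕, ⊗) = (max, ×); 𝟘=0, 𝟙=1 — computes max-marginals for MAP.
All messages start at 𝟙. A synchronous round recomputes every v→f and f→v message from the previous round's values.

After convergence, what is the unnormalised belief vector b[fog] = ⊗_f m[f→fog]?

init: all messages = 𝟙 over 2 values
r1 m[φ0→fog] = [9, 8]
r1 m[φ0→wet] = [3, 9]
r1 m[φ1→wet] = [6, 1]
r1 m[φ1→rain] = [6, 5]
r1 m[φ2→fog] = [1, 7]
r1 m[φ3→wet] = [1, 6]
r1 m[φ4→fog] = [7, 8]
r1 m[fog→φ0] = [1, 1]
r1 m[fog→φ2] = [1, 1]
r1 m[fog→φ4] = [1, 1]
r1 m[wet→φ0] = [1, 1]
r1 m[wet→φ1] = [1, 1]
r1 m[wet→φ3] = [1, 1]
r1 m[rain→φ1] = [1, 1]
r2 m[φ0→fog] = [9, 8]
r2 m[φ0→wet] = [3, 9]
r2 m[φ1→wet] = [6, 1]
r2 m[φ1→rain] = [6, 5]
r2 m[φ2→fog] = [1, 7]
r2 m[φ3→wet] = [1, 6]
r2 m[φ4→fog] = [7, 8]
r2 m[fog→φ0] = [7, 56]
r2 m[fog→φ2] = [63, 64]
r2 m[fog→φ4] = [9, 56]
r2 m[wet→φ0] = [6, 6]
r2 m[wet→φ1] = [3, 54]
r2 m[wet→φ3] = [18, 9]
r2 m[rain→φ1] = [1, 1]
r3 m[φ0→fog] = [54, 48]
r3 m[φ0→wet] = [56, 448]
r3 m[φ1→wet] = [6, 1]
r3 m[φ1→rain] = [54, 54]
r3 m[φ2→fog] = [1, 7]
r3 m[φ3→wet] = [1, 6]
r3 m[φ4→fog] = [7, 8]
r3 m[fog→φ0] = [7, 56]
r3 m[fog→φ2] = [63, 64]
r3 m[fog→φ4] = [9, 56]
r3 m[wet→φ0] = [6, 6]
r3 m[wet→φ1] = [3, 54]
r3 m[wet→φ3] = [18, 9]
r3 m[rain→φ1] = [1, 1]
r4 m[φ0→fog] = [54, 48]
r4 m[φ0→wet] = [56, 448]
r4 m[φ1→wet] = [6, 1]
r4 m[φ1→rain] = [54, 54]
r4 m[φ2→fog] = [1, 7]
r4 m[φ3→wet] = [1, 6]
r4 m[φ4→fog] = [7, 8]
r4 m[fog→φ0] = [7, 56]
r4 m[fog→φ2] = [378, 384]
r4 m[fog→φ4] = [54, 336]
r4 m[wet→φ0] = [6, 6]
r4 m[wet→φ1] = [56, 2688]
r4 m[wet→φ3] = [336, 448]
r4 m[rain→φ1] = [1, 1]
r5 m[φ0→fog] = [54, 48]
r5 m[φ0→wet] = [56, 448]
r5 m[φ1→wet] = [6, 1]
r5 m[φ1→rain] = [2688, 2688]
r5 m[φ2→fog] = [1, 7]
r5 m[φ3→wet] = [1, 6]
r5 m[φ4→fog] = [7, 8]
r5 m[fog→φ0] = [7, 56]
r5 m[fog→φ2] = [378, 384]
r5 m[fog→φ4] = [54, 336]
r5 m[wet→φ0] = [6, 6]
r5 m[wet→φ1] = [56, 2688]
r5 m[wet→φ3] = [336, 448]
r5 m[rain→φ1] = [1, 1]
r6 m[φ0→fog] = [54, 48]
r6 m[φ0→wet] = [56, 448]
r6 m[φ1→wet] = [6, 1]
r6 m[φ1→rain] = [2688, 2688]
r6 m[φ2→fog] = [1, 7]
r6 m[φ3→wet] = [1, 6]
r6 m[φ4→fog] = [7, 8]
r6 m[fog→φ0] = [7, 56]
r6 m[fog→φ2] = [378, 384]
r6 m[fog→φ4] = [54, 336]
r6 m[wet→φ0] = [6, 6]
r6 m[wet→φ1] = [56, 2688]
r6 m[wet→φ3] = [336, 448]
r6 m[rain→φ1] = [1, 1]
fixed point reached at round 6
b[fog] = ⊗ incoming = [378, 2688]

b[fog] = [378, 2688]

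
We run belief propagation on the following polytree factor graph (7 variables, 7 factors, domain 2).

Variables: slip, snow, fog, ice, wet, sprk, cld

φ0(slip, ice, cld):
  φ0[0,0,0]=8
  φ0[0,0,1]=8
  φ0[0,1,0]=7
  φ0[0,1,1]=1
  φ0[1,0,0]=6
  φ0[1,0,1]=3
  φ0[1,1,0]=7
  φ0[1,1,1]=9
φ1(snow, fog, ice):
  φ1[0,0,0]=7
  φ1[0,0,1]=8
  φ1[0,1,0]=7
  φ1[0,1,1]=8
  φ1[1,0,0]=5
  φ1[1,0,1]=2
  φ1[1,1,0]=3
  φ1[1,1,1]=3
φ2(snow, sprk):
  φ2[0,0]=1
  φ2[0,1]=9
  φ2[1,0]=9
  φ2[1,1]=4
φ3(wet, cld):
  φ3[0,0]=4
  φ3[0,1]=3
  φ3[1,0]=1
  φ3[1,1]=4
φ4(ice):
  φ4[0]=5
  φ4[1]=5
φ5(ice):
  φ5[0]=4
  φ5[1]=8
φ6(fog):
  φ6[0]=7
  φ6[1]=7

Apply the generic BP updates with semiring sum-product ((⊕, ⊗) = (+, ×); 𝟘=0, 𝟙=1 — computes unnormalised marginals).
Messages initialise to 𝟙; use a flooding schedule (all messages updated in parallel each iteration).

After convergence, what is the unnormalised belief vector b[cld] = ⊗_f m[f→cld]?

b[cld] = [6801200, 7040320]

init: all messages = 𝟙 over 2 values
r1 m[φ0→slip] = [24, 25]
r1 m[φ0→ice] = [25, 24]
r1 m[φ0→cld] = [28, 21]
r1 m[φ1→snow] = [30, 13]
r1 m[φ1→fog] = [22, 21]
r1 m[φ1→ice] = [22, 21]
r1 m[φ2→snow] = [10, 13]
r1 m[φ2→sprk] = [10, 13]
r1 m[φ3→wet] = [7, 5]
r1 m[φ3→cld] = [5, 7]
r1 m[φ4→ice] = [5, 5]
r1 m[φ5→ice] = [4, 8]
r1 m[φ6→fog] = [7, 7]
r1 m[slip→φ0] = [1, 1]
r1 m[snow→φ1] = [1, 1]
r1 m[snow→φ2] = [1, 1]
r1 m[fog→φ1] = [1, 1]
r1 m[fog→φ6] = [1, 1]
r1 m[ice→φ0] = [1, 1]
r1 m[ice→φ1] = [1, 1]
r1 m[ice→φ4] = [1, 1]
r1 m[ice→φ5] = [1, 1]
r1 m[wet→φ3] = [1, 1]
r1 m[sprk→φ2] = [1, 1]
r1 m[cld→φ0] = [1, 1]
r1 m[cld→φ3] = [1, 1]
r2 m[φ0→slip] = [24, 25]
r2 m[φ0→ice] = [25, 24]
r2 m[φ0→cld] = [28, 21]
r2 m[φ1→snow] = [30, 13]
r2 m[φ1→fog] = [22, 21]
r2 m[φ1→ice] = [22, 21]
r2 m[φ2→snow] = [10, 13]
r2 m[φ2→sprk] = [10, 13]
r2 m[φ3→wet] = [7, 5]
r2 m[φ3→cld] = [5, 7]
r2 m[φ4→ice] = [5, 5]
r2 m[φ5→ice] = [4, 8]
r2 m[φ6→fog] = [7, 7]
r2 m[slip→φ0] = [1, 1]
r2 m[snow→φ1] = [10, 13]
r2 m[snow→φ2] = [30, 13]
r2 m[fog→φ1] = [7, 7]
r2 m[fog→φ6] = [22, 21]
r2 m[ice→φ0] = [440, 840]
r2 m[ice→φ1] = [500, 960]
r2 m[ice→φ4] = [2200, 4032]
r2 m[ice→φ5] = [2750, 2520]
r2 m[wet→φ3] = [1, 1]
r2 m[sprk→φ2] = [1, 1]
r2 m[cld→φ0] = [5, 7]
r2 m[cld→φ3] = [28, 21]
r3 m[φ0→slip] = [77520, 104760]
r3 m[φ0→ice] = [147, 140]
r3 m[φ0→cld] = [17920, 13240]
r3 m[φ1→snow] = [156520, 61600]
r3 m[φ1→fog] = [169260, 168740]
r3 m[φ1→ice] = [1708, 1575]
r3 m[φ2→snow] = [10, 13]
r3 m[φ2→sprk] = [147, 322]
r3 m[φ3→wet] = [175, 112]
r3 m[φ3→cld] = [5, 7]
r3 m[φ4→ice] = [5, 5]
r3 m[φ5→ice] = [4, 8]
r3 m[φ6→fog] = [7, 7]
r3 m[slip→φ0] = [1, 1]
r3 m[snow→φ1] = [10, 13]
r3 m[snow→φ2] = [30, 13]
r3 m[fog→φ1] = [7, 7]
r3 m[fog→φ6] = [22, 21]
r3 m[ice→φ0] = [440, 840]
r3 m[ice→φ1] = [500, 960]
r3 m[ice→φ4] = [2200, 4032]
r3 m[ice→φ5] = [2750, 2520]
r3 m[wet→φ3] = [1, 1]
r3 m[sprk→φ2] = [1, 1]
r3 m[cld→φ0] = [5, 7]
r3 m[cld→φ3] = [28, 21]
r4 m[φ0→slip] = [77520, 104760]
r4 m[φ0→ice] = [147, 140]
r4 m[φ0→cld] = [17920, 13240]
r4 m[φ1→snow] = [156520, 61600]
r4 m[φ1→fog] = [169260, 168740]
r4 m[φ1→ice] = [1708, 1575]
r4 m[φ2→snow] = [10, 13]
r4 m[φ2→sprk] = [147, 322]
r4 m[φ3→wet] = [175, 112]
r4 m[φ3→cld] = [5, 7]
r4 m[φ4→ice] = [5, 5]
r4 m[φ5→ice] = [4, 8]
r4 m[φ6→fog] = [7, 7]
r4 m[slip→φ0] = [1, 1]
r4 m[snow→φ1] = [10, 13]
r4 m[snow→φ2] = [156520, 61600]
r4 m[fog→φ1] = [7, 7]
r4 m[fog→φ6] = [169260, 168740]
r4 m[ice→φ0] = [34160, 63000]
r4 m[ice→φ1] = [2940, 5600]
r4 m[ice→φ4] = [1004304, 1764000]
r4 m[ice→φ5] = [1255380, 1102500]
r4 m[wet→φ3] = [1, 1]
r4 m[sprk→φ2] = [1, 1]
r4 m[cld→φ0] = [5, 7]
r4 m[cld→φ3] = [17920, 13240]
r5 m[φ0→slip] = [5925360, 7916160]
r5 m[φ0→ice] = [147, 140]
r5 m[φ0→cld] = [1360240, 1005760]
r5 m[φ1→snow] = [915320, 360640]
r5 m[φ1→fog] = [990500, 986860]
r5 m[φ1→ice] = [1708, 1575]
r5 m[φ2→snow] = [10, 13]
r5 m[φ2→sprk] = [710920, 1655080]
r5 m[φ3→wet] = [111400, 70880]
r5 m[φ3→cld] = [5, 7]
r5 m[φ4→ice] = [5, 5]
r5 m[φ5→ice] = [4, 8]
r5 m[φ6→fog] = [7, 7]
r5 m[slip→φ0] = [1, 1]
r5 m[snow→φ1] = [10, 13]
r5 m[snow→φ2] = [156520, 61600]
r5 m[fog→φ1] = [7, 7]
r5 m[fog→φ6] = [169260, 168740]
r5 m[ice→φ0] = [34160, 63000]
r5 m[ice→φ1] = [2940, 5600]
r5 m[ice→φ4] = [1004304, 1764000]
r5 m[ice→φ5] = [1255380, 1102500]
r5 m[wet→φ3] = [1, 1]
r5 m[sprk→φ2] = [1, 1]
r5 m[cld→φ0] = [5, 7]
r5 m[cld→φ3] = [17920, 13240]
r6 m[φ0→slip] = [5925360, 7916160]
r6 m[φ0→ice] = [147, 140]
r6 m[φ0→cld] = [1360240, 1005760]
r6 m[φ1→snow] = [915320, 360640]
r6 m[φ1→fog] = [990500, 986860]
r6 m[φ1→ice] = [1708, 1575]
r6 m[φ2→snow] = [10, 13]
r6 m[φ2→sprk] = [710920, 1655080]
r6 m[φ3→wet] = [111400, 70880]
r6 m[φ3→cld] = [5, 7]
r6 m[φ4→ice] = [5, 5]
r6 m[φ5→ice] = [4, 8]
r6 m[φ6→fog] = [7, 7]
r6 m[slip→φ0] = [1, 1]
r6 m[snow→φ1] = [10, 13]
r6 m[snow→φ2] = [915320, 360640]
r6 m[fog→φ1] = [7, 7]
r6 m[fog→φ6] = [990500, 986860]
r6 m[ice→φ0] = [34160, 63000]
r6 m[ice→φ1] = [2940, 5600]
r6 m[ice→φ4] = [1004304, 1764000]
r6 m[ice→φ5] = [1255380, 1102500]
r6 m[wet→φ3] = [1, 1]
r6 m[sprk→φ2] = [1, 1]
r6 m[cld→φ0] = [5, 7]
r6 m[cld→φ3] = [1360240, 1005760]
r7 m[φ0→slip] = [5925360, 7916160]
r7 m[φ0→ice] = [147, 140]
r7 m[φ0→cld] = [1360240, 1005760]
r7 m[φ1→snow] = [915320, 360640]
r7 m[φ1→fog] = [990500, 986860]
r7 m[φ1→ice] = [1708, 1575]
r7 m[φ2→snow] = [10, 13]
r7 m[φ2→sprk] = [4161080, 9680440]
r7 m[φ3→wet] = [8458240, 5383280]
r7 m[φ3→cld] = [5, 7]
r7 m[φ4→ice] = [5, 5]
r7 m[φ5→ice] = [4, 8]
r7 m[φ6→fog] = [7, 7]
r7 m[slip→φ0] = [1, 1]
r7 m[snow→φ1] = [10, 13]
r7 m[snow→φ2] = [915320, 360640]
r7 m[fog→φ1] = [7, 7]
r7 m[fog→φ6] = [990500, 986860]
r7 m[ice→φ0] = [34160, 63000]
r7 m[ice→φ1] = [2940, 5600]
r7 m[ice→φ4] = [1004304, 1764000]
r7 m[ice→φ5] = [1255380, 1102500]
r7 m[wet→φ3] = [1, 1]
r7 m[sprk→φ2] = [1, 1]
r7 m[cld→φ0] = [5, 7]
r7 m[cld→φ3] = [1360240, 1005760]
r8 m[φ0→slip] = [5925360, 7916160]
r8 m[φ0→ice] = [147, 140]
r8 m[φ0→cld] = [1360240, 1005760]
r8 m[φ1→snow] = [915320, 360640]
r8 m[φ1→fog] = [990500, 986860]
r8 m[φ1→ice] = [1708, 1575]
r8 m[φ2→snow] = [10, 13]
r8 m[φ2→sprk] = [4161080, 9680440]
r8 m[φ3→wet] = [8458240, 5383280]
r8 m[φ3→cld] = [5, 7]
r8 m[φ4→ice] = [5, 5]
r8 m[φ5→ice] = [4, 8]
r8 m[φ6→fog] = [7, 7]
r8 m[slip→φ0] = [1, 1]
r8 m[snow→φ1] = [10, 13]
r8 m[snow→φ2] = [915320, 360640]
r8 m[fog→φ1] = [7, 7]
r8 m[fog→φ6] = [990500, 986860]
r8 m[ice→φ0] = [34160, 63000]
r8 m[ice→φ1] = [2940, 5600]
r8 m[ice→φ4] = [1004304, 1764000]
r8 m[ice→φ5] = [1255380, 1102500]
r8 m[wet→φ3] = [1, 1]
r8 m[sprk→φ2] = [1, 1]
r8 m[cld→φ0] = [5, 7]
r8 m[cld→φ3] = [1360240, 1005760]
fixed point reached at round 8
b[cld] = ⊗ incoming = [6801200, 7040320]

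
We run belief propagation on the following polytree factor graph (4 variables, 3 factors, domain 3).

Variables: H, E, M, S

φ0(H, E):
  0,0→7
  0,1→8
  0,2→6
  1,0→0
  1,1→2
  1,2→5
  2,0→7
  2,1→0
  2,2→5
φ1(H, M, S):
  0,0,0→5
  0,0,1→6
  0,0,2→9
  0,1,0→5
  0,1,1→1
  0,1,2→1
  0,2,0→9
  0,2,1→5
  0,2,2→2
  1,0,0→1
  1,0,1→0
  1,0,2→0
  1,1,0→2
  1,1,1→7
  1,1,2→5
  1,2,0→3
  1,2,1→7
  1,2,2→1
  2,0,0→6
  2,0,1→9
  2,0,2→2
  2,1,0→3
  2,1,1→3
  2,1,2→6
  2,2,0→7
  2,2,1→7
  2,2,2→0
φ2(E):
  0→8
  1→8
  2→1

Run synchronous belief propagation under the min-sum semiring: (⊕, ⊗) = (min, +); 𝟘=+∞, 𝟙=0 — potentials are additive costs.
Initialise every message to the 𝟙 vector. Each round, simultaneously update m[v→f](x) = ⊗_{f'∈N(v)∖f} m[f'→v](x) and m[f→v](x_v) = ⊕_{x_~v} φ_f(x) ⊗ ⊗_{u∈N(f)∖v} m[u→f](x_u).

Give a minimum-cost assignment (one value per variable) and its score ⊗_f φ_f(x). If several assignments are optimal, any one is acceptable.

init: all messages = 𝟙 over 3 values
r1 m[φ0→H] = [6, 0, 0]
r1 m[φ0→E] = [0, 0, 5]
r1 m[φ1→H] = [1, 0, 0]
r1 m[φ1→M] = [0, 1, 0]
r1 m[φ1→S] = [1, 0, 0]
r1 m[φ2→E] = [8, 8, 1]
r1 m[H→φ0] = [0, 0, 0]
r1 m[H→φ1] = [0, 0, 0]
r1 m[E→φ0] = [0, 0, 0]
r1 m[E→φ2] = [0, 0, 0]
r1 m[M→φ1] = [0, 0, 0]
r1 m[S→φ1] = [0, 0, 0]
r2 m[φ0→H] = [6, 0, 0]
r2 m[φ0→E] = [0, 0, 5]
r2 m[φ1→H] = [1, 0, 0]
r2 m[φ1→M] = [0, 1, 0]
r2 m[φ1→S] = [1, 0, 0]
r2 m[φ2→E] = [8, 8, 1]
r2 m[H→φ0] = [1, 0, 0]
r2 m[H→φ1] = [6, 0, 0]
r2 m[E→φ0] = [8, 8, 1]
r2 m[E→φ2] = [0, 0, 5]
r2 m[M→φ1] = [0, 0, 0]
r2 m[S→φ1] = [0, 0, 0]
r3 m[φ0→H] = [7, 6, 6]
r3 m[φ0→E] = [0, 0, 5]
r3 m[φ1→H] = [1, 0, 0]
r3 m[φ1→M] = [0, 2, 0]
r3 m[φ1→S] = [1, 0, 0]
r3 m[φ2→E] = [8, 8, 1]
r3 m[H→φ0] = [1, 0, 0]
r3 m[H→φ1] = [6, 0, 0]
r3 m[E→φ0] = [8, 8, 1]
r3 m[E→φ2] = [0, 0, 5]
r3 m[M→φ1] = [0, 0, 0]
r3 m[S→φ1] = [0, 0, 0]
r4 m[φ0→H] = [7, 6, 6]
r4 m[φ0→E] = [0, 0, 5]
r4 m[φ1→H] = [1, 0, 0]
r4 m[φ1→M] = [0, 2, 0]
r4 m[φ1→S] = [1, 0, 0]
r4 m[φ2→E] = [8, 8, 1]
r4 m[H→φ0] = [1, 0, 0]
r4 m[H→φ1] = [7, 6, 6]
r4 m[E→φ0] = [8, 8, 1]
r4 m[E→φ2] = [0, 0, 5]
r4 m[M→φ1] = [0, 0, 0]
r4 m[S→φ1] = [0, 0, 0]
r5 m[φ0→H] = [7, 6, 6]
r5 m[φ0→E] = [0, 0, 5]
r5 m[φ1→H] = [1, 0, 0]
r5 m[φ1→M] = [6, 8, 6]
r5 m[φ1→S] = [7, 6, 6]
r5 m[φ2→E] = [8, 8, 1]
r5 m[H→φ0] = [1, 0, 0]
r5 m[H→φ1] = [7, 6, 6]
r5 m[E→φ0] = [8, 8, 1]
r5 m[E→φ2] = [0, 0, 5]
r5 m[M→φ1] = [0, 0, 0]
r5 m[S→φ1] = [0, 0, 0]
r6 m[φ0→H] = [7, 6, 6]
r6 m[φ0→E] = [0, 0, 5]
r6 m[φ1→H] = [1, 0, 0]
r6 m[φ1→M] = [6, 8, 6]
r6 m[φ1→S] = [7, 6, 6]
r6 m[φ2→E] = [8, 8, 1]
r6 m[H→φ0] = [1, 0, 0]
r6 m[H→φ1] = [7, 6, 6]
r6 m[E→φ0] = [8, 8, 1]
r6 m[E→φ2] = [0, 0, 5]
r6 m[M→φ1] = [0, 0, 0]
r6 m[S→φ1] = [0, 0, 0]
fixed point reached at round 6
traceback from H: (H=1, E=2, M=0, S=1), score=6

assignment: (H=1, E=2, M=0, S=1); score = 6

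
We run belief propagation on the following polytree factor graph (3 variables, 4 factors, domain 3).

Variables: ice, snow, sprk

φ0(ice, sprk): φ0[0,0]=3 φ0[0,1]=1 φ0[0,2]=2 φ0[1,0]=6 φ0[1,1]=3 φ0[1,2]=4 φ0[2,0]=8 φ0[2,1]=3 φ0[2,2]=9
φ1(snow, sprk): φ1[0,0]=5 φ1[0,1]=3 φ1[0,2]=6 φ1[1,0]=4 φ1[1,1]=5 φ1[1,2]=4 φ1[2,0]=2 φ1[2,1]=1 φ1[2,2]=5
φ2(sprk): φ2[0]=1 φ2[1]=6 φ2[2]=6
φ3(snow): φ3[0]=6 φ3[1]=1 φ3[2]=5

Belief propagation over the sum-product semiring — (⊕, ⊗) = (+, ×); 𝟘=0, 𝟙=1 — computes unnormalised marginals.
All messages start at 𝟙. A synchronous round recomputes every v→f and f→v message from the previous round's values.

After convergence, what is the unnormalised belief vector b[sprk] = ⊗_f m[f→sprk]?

init: all messages = 𝟙 over 3 values
r1 m[φ0→ice] = [6, 13, 20]
r1 m[φ0→sprk] = [17, 7, 15]
r1 m[φ1→snow] = [14, 13, 8]
r1 m[φ1→sprk] = [11, 9, 15]
r1 m[φ2→sprk] = [1, 6, 6]
r1 m[φ3→snow] = [6, 1, 5]
r1 m[ice→φ0] = [1, 1, 1]
r1 m[snow→φ1] = [1, 1, 1]
r1 m[snow→φ3] = [1, 1, 1]
r1 m[sprk→φ0] = [1, 1, 1]
r1 m[sprk→φ1] = [1, 1, 1]
r1 m[sprk→φ2] = [1, 1, 1]
r2 m[φ0→ice] = [6, 13, 20]
r2 m[φ0→sprk] = [17, 7, 15]
r2 m[φ1→snow] = [14, 13, 8]
r2 m[φ1→sprk] = [11, 9, 15]
r2 m[φ2→sprk] = [1, 6, 6]
r2 m[φ3→snow] = [6, 1, 5]
r2 m[ice→φ0] = [1, 1, 1]
r2 m[snow→φ1] = [6, 1, 5]
r2 m[snow→φ3] = [14, 13, 8]
r2 m[sprk→φ0] = [11, 54, 90]
r2 m[sprk→φ1] = [17, 42, 90]
r2 m[sprk→φ2] = [187, 63, 225]
r3 m[φ0→ice] = [267, 588, 1060]
r3 m[φ0→sprk] = [17, 7, 15]
r3 m[φ1→snow] = [751, 638, 526]
r3 m[φ1→sprk] = [44, 28, 65]
r3 m[φ2→sprk] = [1, 6, 6]
r3 m[φ3→snow] = [6, 1, 5]
r3 m[ice→φ0] = [1, 1, 1]
r3 m[snow→φ1] = [6, 1, 5]
r3 m[snow→φ3] = [14, 13, 8]
r3 m[sprk→φ0] = [11, 54, 90]
r3 m[sprk→φ1] = [17, 42, 90]
r3 m[sprk→φ2] = [187, 63, 225]
r4 m[φ0→ice] = [267, 588, 1060]
r4 m[φ0→sprk] = [17, 7, 15]
r4 m[φ1→snow] = [751, 638, 526]
r4 m[φ1→sprk] = [44, 28, 65]
r4 m[φ2→sprk] = [1, 6, 6]
r4 m[φ3→snow] = [6, 1, 5]
r4 m[ice→φ0] = [1, 1, 1]
r4 m[snow→φ1] = [6, 1, 5]
r4 m[snow→φ3] = [751, 638, 526]
r4 m[sprk→φ0] = [44, 168, 390]
r4 m[sprk→φ1] = [17, 42, 90]
r4 m[sprk→φ2] = [748, 196, 975]
r5 m[φ0→ice] = [1080, 2328, 4366]
r5 m[φ0→sprk] = [17, 7, 15]
r5 m[φ1→snow] = [751, 638, 526]
r5 m[φ1→sprk] = [44, 28, 65]
r5 m[φ2→sprk] = [1, 6, 6]
r5 m[φ3→snow] = [6, 1, 5]
r5 m[ice→φ0] = [1, 1, 1]
r5 m[snow→φ1] = [6, 1, 5]
r5 m[snow→φ3] = [751, 638, 526]
r5 m[sprk→φ0] = [44, 168, 390]
r5 m[sprk→φ1] = [17, 42, 90]
r5 m[sprk→φ2] = [748, 196, 975]
r6 m[φ0→ice] = [1080, 2328, 4366]
r6 m[φ0→sprk] = [17, 7, 15]
r6 m[φ1→snow] = [751, 638, 526]
r6 m[φ1→sprk] = [44, 28, 65]
r6 m[φ2→sprk] = [1, 6, 6]
r6 m[φ3→snow] = [6, 1, 5]
r6 m[ice→φ0] = [1, 1, 1]
r6 m[snow→φ1] = [6, 1, 5]
r6 m[snow→φ3] = [751, 638, 526]
r6 m[sprk→φ0] = [44, 168, 390]
r6 m[sprk→φ1] = [17, 42, 90]
r6 m[sprk→φ2] = [748, 196, 975]
fixed point reached at round 6
b[sprk] = ⊗ incoming = [748, 1176, 5850]

b[sprk] = [748, 1176, 5850]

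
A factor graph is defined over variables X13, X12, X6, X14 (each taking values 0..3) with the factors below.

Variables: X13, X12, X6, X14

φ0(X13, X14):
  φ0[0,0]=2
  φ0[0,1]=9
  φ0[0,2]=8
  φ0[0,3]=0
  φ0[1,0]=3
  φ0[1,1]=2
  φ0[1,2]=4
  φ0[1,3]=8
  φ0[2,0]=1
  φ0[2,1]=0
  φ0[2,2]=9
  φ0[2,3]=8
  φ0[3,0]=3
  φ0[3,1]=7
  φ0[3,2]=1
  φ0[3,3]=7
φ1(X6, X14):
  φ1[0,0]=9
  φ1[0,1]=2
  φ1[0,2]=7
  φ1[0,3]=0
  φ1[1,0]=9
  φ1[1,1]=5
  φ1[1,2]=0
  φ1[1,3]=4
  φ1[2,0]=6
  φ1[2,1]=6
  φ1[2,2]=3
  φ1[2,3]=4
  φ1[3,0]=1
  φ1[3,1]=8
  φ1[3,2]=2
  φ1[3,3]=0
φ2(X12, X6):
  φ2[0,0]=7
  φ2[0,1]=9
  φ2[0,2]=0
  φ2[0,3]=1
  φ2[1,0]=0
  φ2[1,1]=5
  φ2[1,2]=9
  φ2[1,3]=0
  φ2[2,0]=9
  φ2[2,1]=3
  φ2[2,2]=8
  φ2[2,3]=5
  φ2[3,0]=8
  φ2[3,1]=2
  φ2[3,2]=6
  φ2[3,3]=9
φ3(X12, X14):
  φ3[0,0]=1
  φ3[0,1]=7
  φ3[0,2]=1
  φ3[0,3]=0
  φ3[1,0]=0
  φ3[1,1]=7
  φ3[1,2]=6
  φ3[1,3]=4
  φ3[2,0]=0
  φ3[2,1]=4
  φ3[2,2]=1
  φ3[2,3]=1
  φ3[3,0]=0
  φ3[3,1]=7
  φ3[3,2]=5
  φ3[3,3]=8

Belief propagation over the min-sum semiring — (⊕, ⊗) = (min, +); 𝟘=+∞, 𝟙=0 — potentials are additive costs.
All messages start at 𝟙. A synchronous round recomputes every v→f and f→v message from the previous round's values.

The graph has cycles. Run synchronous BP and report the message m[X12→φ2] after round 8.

init: all messages = 𝟙 over 4 values
r1 m[φ0→X13] = [0, 2, 0, 1]
r1 m[φ0→X14] = [1, 0, 1, 0]
r1 m[φ1→X6] = [0, 0, 3, 0]
r1 m[φ1→X14] = [1, 2, 0, 0]
r1 m[φ2→X12] = [0, 0, 3, 2]
r1 m[φ2→X6] = [0, 2, 0, 0]
r1 m[φ3→X12] = [0, 0, 0, 0]
r1 m[φ3→X14] = [0, 4, 1, 0]
r1 m[X13→φ0] = [0, 0, 0, 0]
r1 m[X12→φ2] = [0, 0, 0, 0]
r1 m[X12→φ3] = [0, 0, 0, 0]
r1 m[X6→φ1] = [0, 0, 0, 0]
r1 m[X6→φ2] = [0, 0, 0, 0]
r1 m[X14→φ0] = [0, 0, 0, 0]
r1 m[X14→φ1] = [0, 0, 0, 0]
r1 m[X14→φ3] = [0, 0, 0, 0]
r2 m[φ0→X13] = [0, 2, 0, 1]
r2 m[φ0→X14] = [1, 0, 1, 0]
r2 m[φ1→X6] = [0, 0, 3, 0]
r2 m[φ1→X14] = [1, 2, 0, 0]
r2 m[φ2→X12] = [0, 0, 3, 2]
r2 m[φ2→X6] = [0, 2, 0, 0]
r2 m[φ3→X12] = [0, 0, 0, 0]
r2 m[φ3→X14] = [0, 4, 1, 0]
r2 m[X13→φ0] = [0, 0, 0, 0]
r2 m[X12→φ2] = [0, 0, 0, 0]
r2 m[X12→φ3] = [0, 0, 3, 2]
r2 m[X6→φ1] = [0, 2, 0, 0]
r2 m[X6→φ2] = [0, 0, 3, 0]
r2 m[X14→φ0] = [1, 6, 1, 0]
r2 m[X14→φ1] = [1, 4, 2, 0]
r2 m[X14→φ3] = [2, 2, 1, 0]
r3 m[φ0→X13] = [0, 4, 2, 2]
r3 m[φ0→X14] = [1, 0, 1, 0]
r3 m[φ1→X6] = [0, 2, 4, 0]
r3 m[φ1→X14] = [1, 2, 2, 0]
r3 m[φ2→X12] = [1, 0, 3, 2]
r3 m[φ2→X6] = [0, 2, 0, 0]
r3 m[φ3→X12] = [0, 2, 1, 2]
r3 m[φ3→X14] = [0, 7, 1, 0]
r3 m[X13→φ0] = [0, 0, 0, 0]
r3 m[X12→φ2] = [0, 0, 0, 0]
r3 m[X12→φ3] = [0, 0, 3, 2]
r3 m[X6→φ1] = [0, 2, 0, 0]
r3 m[X6→φ2] = [0, 0, 3, 0]
r3 m[X14→φ0] = [1, 6, 1, 0]
r3 m[X14→φ1] = [1, 4, 2, 0]
r3 m[X14→φ3] = [2, 2, 1, 0]
r4 m[φ0→X13] = [0, 4, 2, 2]
r4 m[φ0→X14] = [1, 0, 1, 0]
r4 m[φ1→X6] = [0, 2, 4, 0]
r4 m[φ1→X14] = [1, 2, 2, 0]
r4 m[φ2→X12] = [1, 0, 3, 2]
r4 m[φ2→X6] = [0, 2, 0, 0]
r4 m[φ3→X12] = [0, 2, 1, 2]
r4 m[φ3→X14] = [0, 7, 1, 0]
r4 m[X13→φ0] = [0, 0, 0, 0]
r4 m[X12→φ2] = [0, 2, 1, 2]
r4 m[X12→φ3] = [1, 0, 3, 2]
r4 m[X6→φ1] = [0, 2, 0, 0]
r4 m[X6→φ2] = [0, 2, 4, 0]
r4 m[X14→φ0] = [1, 9, 3, 0]
r4 m[X14→φ1] = [1, 7, 2, 0]
r4 m[X14→φ3] = [2, 2, 3, 0]
r5 m[φ0→X13] = [0, 4, 2, 4]
r5 m[φ0→X14] = [1, 0, 1, 0]
r5 m[φ1→X6] = [0, 2, 4, 0]
r5 m[φ1→X14] = [1, 2, 2, 0]
r5 m[φ2→X12] = [1, 0, 5, 4]
r5 m[φ2→X6] = [2, 4, 0, 1]
r5 m[φ3→X12] = [0, 2, 1, 2]
r5 m[φ3→X14] = [0, 7, 2, 1]
r5 m[X13→φ0] = [0, 0, 0, 0]
r5 m[X12→φ2] = [0, 2, 1, 2]
r5 m[X12→φ3] = [1, 0, 3, 2]
r5 m[X6→φ1] = [0, 2, 0, 0]
r5 m[X6→φ2] = [0, 2, 4, 0]
r5 m[X14→φ0] = [1, 9, 3, 0]
r5 m[X14→φ1] = [1, 7, 2, 0]
r5 m[X14→φ3] = [2, 2, 3, 0]
r6 m[φ0→X13] = [0, 4, 2, 4]
r6 m[φ0→X14] = [1, 0, 1, 0]
r6 m[φ1→X6] = [0, 2, 4, 0]
r6 m[φ1→X14] = [1, 2, 2, 0]
r6 m[φ2→X12] = [1, 0, 5, 4]
r6 m[φ2→X6] = [2, 4, 0, 1]
r6 m[φ3→X12] = [0, 2, 1, 2]
r6 m[φ3→X14] = [0, 7, 2, 1]
r6 m[X13→φ0] = [0, 0, 0, 0]
r6 m[X12→φ2] = [0, 2, 1, 2]
r6 m[X12→φ3] = [1, 0, 5, 4]
r6 m[X6→φ1] = [2, 4, 0, 1]
r6 m[X6→φ2] = [0, 2, 4, 0]
r6 m[X14→φ0] = [1, 9, 4, 1]
r6 m[X14→φ1] = [1, 7, 3, 1]
r6 m[X14→φ3] = [2, 2, 3, 0]
r7 m[φ0→X13] = [1, 4, 2, 4]
r7 m[φ0→X14] = [1, 0, 1, 0]
r7 m[φ1→X6] = [1, 3, 5, 1]
r7 m[φ1→X14] = [2, 4, 3, 1]
r7 m[φ2→X12] = [1, 0, 5, 4]
r7 m[φ2→X6] = [2, 4, 0, 1]
r7 m[φ3→X12] = [0, 2, 1, 2]
r7 m[φ3→X14] = [0, 7, 2, 1]
r7 m[X13→φ0] = [0, 0, 0, 0]
r7 m[X12→φ2] = [0, 2, 1, 2]
r7 m[X12→φ3] = [1, 0, 5, 4]
r7 m[X6→φ1] = [2, 4, 0, 1]
r7 m[X6→φ2] = [0, 2, 4, 0]
r7 m[X14→φ0] = [1, 9, 4, 1]
r7 m[X14→φ1] = [1, 7, 3, 1]
r7 m[X14→φ3] = [2, 2, 3, 0]
r8 m[φ0→X13] = [1, 4, 2, 4]
r8 m[φ0→X14] = [1, 0, 1, 0]
r8 m[φ1→X6] = [1, 3, 5, 1]
r8 m[φ1→X14] = [2, 4, 3, 1]
r8 m[φ2→X12] = [1, 0, 5, 4]
r8 m[φ2→X6] = [2, 4, 0, 1]
r8 m[φ3→X12] = [0, 2, 1, 2]
r8 m[φ3→X14] = [0, 7, 2, 1]
r8 m[X13→φ0] = [0, 0, 0, 0]
r8 m[X12→φ2] = [0, 2, 1, 2]
r8 m[X12→φ3] = [1, 0, 5, 4]
r8 m[X6→φ1] = [2, 4, 0, 1]
r8 m[X6→φ2] = [1, 3, 5, 1]
r8 m[X14→φ0] = [2, 11, 5, 2]
r8 m[X14→φ1] = [1, 7, 3, 1]
r8 m[X14→φ3] = [3, 4, 4, 1]

message @ round 8 = [0, 2, 1, 2]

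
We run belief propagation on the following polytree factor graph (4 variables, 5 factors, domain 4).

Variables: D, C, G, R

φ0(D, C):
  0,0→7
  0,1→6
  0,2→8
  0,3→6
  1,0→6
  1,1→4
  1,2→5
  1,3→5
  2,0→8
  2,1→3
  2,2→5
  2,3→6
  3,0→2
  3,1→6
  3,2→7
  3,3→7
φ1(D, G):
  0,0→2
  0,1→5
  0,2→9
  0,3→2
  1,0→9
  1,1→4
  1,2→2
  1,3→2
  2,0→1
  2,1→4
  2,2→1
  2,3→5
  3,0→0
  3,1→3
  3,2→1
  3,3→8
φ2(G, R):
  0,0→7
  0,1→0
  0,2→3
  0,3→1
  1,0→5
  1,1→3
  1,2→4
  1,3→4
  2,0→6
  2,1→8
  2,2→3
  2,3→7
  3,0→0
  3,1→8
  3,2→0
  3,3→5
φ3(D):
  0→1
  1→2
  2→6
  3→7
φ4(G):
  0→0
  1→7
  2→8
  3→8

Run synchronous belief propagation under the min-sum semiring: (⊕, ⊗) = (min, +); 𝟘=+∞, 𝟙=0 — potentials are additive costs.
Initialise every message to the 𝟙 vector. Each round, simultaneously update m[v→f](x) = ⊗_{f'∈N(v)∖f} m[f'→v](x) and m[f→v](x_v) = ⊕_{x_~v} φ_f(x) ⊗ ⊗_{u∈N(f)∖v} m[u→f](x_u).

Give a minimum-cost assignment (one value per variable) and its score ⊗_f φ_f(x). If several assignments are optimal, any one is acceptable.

assignment: (D=0, C=1, G=0, R=1); score = 9

init: all messages = 𝟙 over 4 values
r1 m[φ0→D] = [6, 4, 3, 2]
r1 m[φ0→C] = [2, 3, 5, 5]
r1 m[φ1→D] = [2, 2, 1, 0]
r1 m[φ1→G] = [0, 3, 1, 2]
r1 m[φ2→G] = [0, 3, 3, 0]
r1 m[φ2→R] = [0, 0, 0, 1]
r1 m[φ3→D] = [1, 2, 6, 7]
r1 m[φ4→G] = [0, 7, 8, 8]
r1 m[D→φ0] = [0, 0, 0, 0]
r1 m[D→φ1] = [0, 0, 0, 0]
r1 m[D→φ3] = [0, 0, 0, 0]
r1 m[C→φ0] = [0, 0, 0, 0]
r1 m[G→φ1] = [0, 0, 0, 0]
r1 m[G→φ2] = [0, 0, 0, 0]
r1 m[G→φ4] = [0, 0, 0, 0]
r1 m[R→φ2] = [0, 0, 0, 0]
r2 m[φ0→D] = [6, 4, 3, 2]
r2 m[φ0→C] = [2, 3, 5, 5]
r2 m[φ1→D] = [2, 2, 1, 0]
r2 m[φ1→G] = [0, 3, 1, 2]
r2 m[φ2→G] = [0, 3, 3, 0]
r2 m[φ2→R] = [0, 0, 0, 1]
r2 m[φ3→D] = [1, 2, 6, 7]
r2 m[φ4→G] = [0, 7, 8, 8]
r2 m[D→φ0] = [3, 4, 7, 7]
r2 m[D→φ1] = [7, 6, 9, 9]
r2 m[D→φ3] = [8, 6, 4, 2]
r2 m[C→φ0] = [0, 0, 0, 0]
r2 m[G→φ1] = [0, 10, 11, 8]
r2 m[G→φ2] = [0, 10, 9, 10]
r2 m[G→φ4] = [0, 6, 4, 2]
r2 m[R→φ2] = [0, 0, 0, 0]
r3 m[φ0→D] = [6, 4, 3, 2]
r3 m[φ0→C] = [9, 8, 9, 9]
r3 m[φ1→D] = [2, 9, 1, 0]
r3 m[φ1→G] = [9, 10, 8, 8]
r3 m[φ2→G] = [0, 3, 3, 0]
r3 m[φ2→R] = [7, 0, 3, 1]
r3 m[φ3→D] = [1, 2, 6, 7]
r3 m[φ4→G] = [0, 7, 8, 8]
r3 m[D→φ0] = [3, 4, 7, 7]
r3 m[D→φ1] = [7, 6, 9, 9]
r3 m[D→φ3] = [8, 6, 4, 2]
r3 m[C→φ0] = [0, 0, 0, 0]
r3 m[G→φ1] = [0, 10, 11, 8]
r3 m[G→φ2] = [0, 10, 9, 10]
r3 m[G→φ4] = [0, 6, 4, 2]
r3 m[R→φ2] = [0, 0, 0, 0]
r4 m[φ0→D] = [6, 4, 3, 2]
r4 m[φ0→C] = [9, 8, 9, 9]
r4 m[φ1→D] = [2, 9, 1, 0]
r4 m[φ1→G] = [9, 10, 8, 8]
r4 m[φ2→G] = [0, 3, 3, 0]
r4 m[φ2→R] = [7, 0, 3, 1]
r4 m[φ3→D] = [1, 2, 6, 7]
r4 m[φ4→G] = [0, 7, 8, 8]
r4 m[D→φ0] = [3, 11, 7, 7]
r4 m[D→φ1] = [7, 6, 9, 9]
r4 m[D→φ3] = [8, 13, 4, 2]
r4 m[C→φ0] = [0, 0, 0, 0]
r4 m[G→φ1] = [0, 10, 11, 8]
r4 m[G→φ2] = [9, 17, 16, 16]
r4 m[G→φ4] = [9, 13, 11, 8]
r4 m[R→φ2] = [0, 0, 0, 0]
r5 m[φ0→D] = [6, 4, 3, 2]
r5 m[φ0→C] = [9, 9, 11, 9]
r5 m[φ1→D] = [2, 9, 1, 0]
r5 m[φ1→G] = [9, 10, 8, 8]
r5 m[φ2→G] = [0, 3, 3, 0]
r5 m[φ2→R] = [16, 9, 12, 10]
r5 m[φ3→D] = [1, 2, 6, 7]
r5 m[φ4→G] = [0, 7, 8, 8]
r5 m[D→φ0] = [3, 11, 7, 7]
r5 m[D→φ1] = [7, 6, 9, 9]
r5 m[D→φ3] = [8, 13, 4, 2]
r5 m[C→φ0] = [0, 0, 0, 0]
r5 m[G→φ1] = [0, 10, 11, 8]
r5 m[G→φ2] = [9, 17, 16, 16]
r5 m[G→φ4] = [9, 13, 11, 8]
r5 m[R→φ2] = [0, 0, 0, 0]
r6 m[φ0→D] = [6, 4, 3, 2]
r6 m[φ0→C] = [9, 9, 11, 9]
r6 m[φ1→D] = [2, 9, 1, 0]
r6 m[φ1→G] = [9, 10, 8, 8]
r6 m[φ2→G] = [0, 3, 3, 0]
r6 m[φ2→R] = [16, 9, 12, 10]
r6 m[φ3→D] = [1, 2, 6, 7]
r6 m[φ4→G] = [0, 7, 8, 8]
r6 m[D→φ0] = [3, 11, 7, 7]
r6 m[D→φ1] = [7, 6, 9, 9]
r6 m[D→φ3] = [8, 13, 4, 2]
r6 m[C→φ0] = [0, 0, 0, 0]
r6 m[G→φ1] = [0, 10, 11, 8]
r6 m[G→φ2] = [9, 17, 16, 16]
r6 m[G→φ4] = [9, 13, 11, 8]
r6 m[R→φ2] = [0, 0, 0, 0]
fixed point reached at round 6
traceback from D: (D=0, C=1, G=0, R=1), score=9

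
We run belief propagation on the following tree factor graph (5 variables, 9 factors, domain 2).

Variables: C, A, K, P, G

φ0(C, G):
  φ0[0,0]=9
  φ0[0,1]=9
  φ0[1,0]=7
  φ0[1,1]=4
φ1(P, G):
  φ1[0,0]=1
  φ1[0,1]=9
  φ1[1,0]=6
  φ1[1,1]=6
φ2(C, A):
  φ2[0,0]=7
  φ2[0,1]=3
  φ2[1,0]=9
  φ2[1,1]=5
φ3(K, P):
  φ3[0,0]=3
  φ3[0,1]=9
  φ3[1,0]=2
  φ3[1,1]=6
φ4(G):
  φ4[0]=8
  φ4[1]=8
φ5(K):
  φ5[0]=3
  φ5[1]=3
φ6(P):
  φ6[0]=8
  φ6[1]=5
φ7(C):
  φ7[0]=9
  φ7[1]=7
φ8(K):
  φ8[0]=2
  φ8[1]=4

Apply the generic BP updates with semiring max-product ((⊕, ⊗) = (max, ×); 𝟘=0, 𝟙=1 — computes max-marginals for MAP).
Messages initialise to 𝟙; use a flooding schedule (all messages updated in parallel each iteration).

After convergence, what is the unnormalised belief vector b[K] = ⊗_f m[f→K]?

init: all messages = 𝟙 over 2 values
r1 m[φ0→C] = [9, 7]
r1 m[φ0→G] = [9, 9]
r1 m[φ1→P] = [9, 6]
r1 m[φ1→G] = [6, 9]
r1 m[φ2→C] = [7, 9]
r1 m[φ2→A] = [9, 5]
r1 m[φ3→K] = [9, 6]
r1 m[φ3→P] = [3, 9]
r1 m[φ4→G] = [8, 8]
r1 m[φ5→K] = [3, 3]
r1 m[φ6→P] = [8, 5]
r1 m[φ7→C] = [9, 7]
r1 m[φ8→K] = [2, 4]
r1 m[C→φ0] = [1, 1]
r1 m[C→φ2] = [1, 1]
r1 m[C→φ7] = [1, 1]
r1 m[A→φ2] = [1, 1]
r1 m[K→φ3] = [1, 1]
r1 m[K→φ5] = [1, 1]
r1 m[K→φ8] = [1, 1]
r1 m[P→φ1] = [1, 1]
r1 m[P→φ3] = [1, 1]
r1 m[P→φ6] = [1, 1]
r1 m[G→φ0] = [1, 1]
r1 m[G→φ1] = [1, 1]
r1 m[G→φ4] = [1, 1]
r2 m[φ0→C] = [9, 7]
r2 m[φ0→G] = [9, 9]
r2 m[φ1→P] = [9, 6]
r2 m[φ1→G] = [6, 9]
r2 m[φ2→C] = [7, 9]
r2 m[φ2→A] = [9, 5]
r2 m[φ3→K] = [9, 6]
r2 m[φ3→P] = [3, 9]
r2 m[φ4→G] = [8, 8]
r2 m[φ5→K] = [3, 3]
r2 m[φ6→P] = [8, 5]
r2 m[φ7→C] = [9, 7]
r2 m[φ8→K] = [2, 4]
r2 m[C→φ0] = [63, 63]
r2 m[C→φ2] = [81, 49]
r2 m[C→φ7] = [63, 63]
r2 m[A→φ2] = [1, 1]
r2 m[K→φ3] = [6, 12]
r2 m[K→φ5] = [18, 24]
r2 m[K→φ8] = [27, 18]
r2 m[P→φ1] = [24, 45]
r2 m[P→φ3] = [72, 30]
r2 m[P→φ6] = [27, 54]
r2 m[G→φ0] = [48, 72]
r2 m[G→φ1] = [72, 72]
r2 m[G→φ4] = [54, 81]
r3 m[φ0→C] = [648, 336]
r3 m[φ0→G] = [567, 567]
r3 m[φ1→P] = [648, 432]
r3 m[φ1→G] = [270, 270]
r3 m[φ2→C] = [7, 9]
r3 m[φ2→A] = [567, 245]
r3 m[φ3→K] = [270, 180]
r3 m[φ3→P] = [24, 72]
r3 m[φ4→G] = [8, 8]
r3 m[φ5→K] = [3, 3]
r3 m[φ6→P] = [8, 5]
r3 m[φ7→C] = [9, 7]
r3 m[φ8→K] = [2, 4]
r3 m[C→φ0] = [63, 63]
r3 m[C→φ2] = [81, 49]
r3 m[C→φ7] = [63, 63]
r3 m[A→φ2] = [1, 1]
r3 m[K→φ3] = [6, 12]
r3 m[K→φ5] = [18, 24]
r3 m[K→φ8] = [27, 18]
r3 m[P→φ1] = [24, 45]
r3 m[P→φ3] = [72, 30]
r3 m[P→φ6] = [27, 54]
r3 m[G→φ0] = [48, 72]
r3 m[G→φ1] = [72, 72]
r3 m[G→φ4] = [54, 81]
r4 m[φ0→C] = [648, 336]
r4 m[φ0→G] = [567, 567]
r4 m[φ1→P] = [648, 432]
r4 m[φ1→G] = [270, 270]
r4 m[φ2→C] = [7, 9]
r4 m[φ2→A] = [567, 245]
r4 m[φ3→K] = [270, 180]
r4 m[φ3→P] = [24, 72]
r4 m[φ4→G] = [8, 8]
r4 m[φ5→K] = [3, 3]
r4 m[φ6→P] = [8, 5]
r4 m[φ7→C] = [9, 7]
r4 m[φ8→K] = [2, 4]
r4 m[C→φ0] = [63, 63]
r4 m[C→φ2] = [5832, 2352]
r4 m[C→φ7] = [4536, 3024]
r4 m[A→φ2] = [1, 1]
r4 m[K→φ3] = [6, 12]
r4 m[K→φ5] = [540, 720]
r4 m[K→φ8] = [810, 540]
r4 m[P→φ1] = [192, 360]
r4 m[P→φ3] = [5184, 2160]
r4 m[P→φ6] = [15552, 31104]
r4 m[G→φ0] = [2160, 2160]
r4 m[G→φ1] = [4536, 4536]
r4 m[G→φ4] = [153090, 153090]
r5 m[φ0→C] = [19440, 15120]
r5 m[φ0→G] = [567, 567]
r5 m[φ1→P] = [40824, 27216]
r5 m[φ1→G] = [2160, 2160]
r5 m[φ2→C] = [7, 9]
r5 m[φ2→A] = [40824, 17496]
r5 m[φ3→K] = [19440, 12960]
r5 m[φ3→P] = [24, 72]
r5 m[φ4→G] = [8, 8]
r5 m[φ5→K] = [3, 3]
r5 m[φ6→P] = [8, 5]
r5 m[φ7→C] = [9, 7]
r5 m[φ8→K] = [2, 4]
r5 m[C→φ0] = [63, 63]
r5 m[C→φ2] = [5832, 2352]
r5 m[C→φ7] = [4536, 3024]
r5 m[A→φ2] = [1, 1]
r5 m[K→φ3] = [6, 12]
r5 m[K→φ5] = [540, 720]
r5 m[K→φ8] = [810, 540]
r5 m[P→φ1] = [192, 360]
r5 m[P→φ3] = [5184, 2160]
r5 m[P→φ6] = [15552, 31104]
r5 m[G→φ0] = [2160, 2160]
r5 m[G→φ1] = [4536, 4536]
r5 m[G→φ4] = [153090, 153090]
r6 m[φ0→C] = [19440, 15120]
r6 m[φ0→G] = [567, 567]
r6 m[φ1→P] = [40824, 27216]
r6 m[φ1→G] = [2160, 2160]
r6 m[φ2→C] = [7, 9]
r6 m[φ2→A] = [40824, 17496]
r6 m[φ3→K] = [19440, 12960]
r6 m[φ3→P] = [24, 72]
r6 m[φ4→G] = [8, 8]
r6 m[φ5→K] = [3, 3]
r6 m[φ6→P] = [8, 5]
r6 m[φ7→C] = [9, 7]
r6 m[φ8→K] = [2, 4]
r6 m[C→φ0] = [63, 63]
r6 m[C→φ2] = [174960, 105840]
r6 m[C→φ7] = [136080, 136080]
r6 m[A→φ2] = [1, 1]
r6 m[K→φ3] = [6, 12]
r6 m[K→φ5] = [38880, 51840]
r6 m[K→φ8] = [58320, 38880]
r6 m[P→φ1] = [192, 360]
r6 m[P→φ3] = [326592, 136080]
r6 m[P→φ6] = [979776, 1959552]
r6 m[G→φ0] = [17280, 17280]
r6 m[G→φ1] = [4536, 4536]
r6 m[G→φ4] = [1224720, 1224720]
r7 m[φ0→C] = [155520, 120960]
r7 m[φ0→G] = [567, 567]
r7 m[φ1→P] = [40824, 27216]
r7 m[φ1→G] = [2160, 2160]
r7 m[φ2→C] = [7, 9]
r7 m[φ2→A] = [1224720, 529200]
r7 m[φ3→K] = [1224720, 816480]
r7 m[φ3→P] = [24, 72]
r7 m[φ4→G] = [8, 8]
r7 m[φ5→K] = [3, 3]
r7 m[φ6→P] = [8, 5]
r7 m[φ7→C] = [9, 7]
r7 m[φ8→K] = [2, 4]
r7 m[C→φ0] = [63, 63]
r7 m[C→φ2] = [174960, 105840]
r7 m[C→φ7] = [136080, 136080]
r7 m[A→φ2] = [1, 1]
r7 m[K→φ3] = [6, 12]
r7 m[K→φ5] = [38880, 51840]
r7 m[K→φ8] = [58320, 38880]
r7 m[P→φ1] = [192, 360]
r7 m[P→φ3] = [326592, 136080]
r7 m[P→φ6] = [979776, 1959552]
r7 m[G→φ0] = [17280, 17280]
r7 m[G→φ1] = [4536, 4536]
r7 m[G→φ4] = [1224720, 1224720]
r8 m[φ0→C] = [155520, 120960]
r8 m[φ0→G] = [567, 567]
r8 m[φ1→P] = [40824, 27216]
r8 m[φ1→G] = [2160, 2160]
r8 m[φ2→C] = [7, 9]
r8 m[φ2→A] = [1224720, 529200]
r8 m[φ3→K] = [1224720, 816480]
r8 m[φ3→P] = [24, 72]
r8 m[φ4→G] = [8, 8]
r8 m[φ5→K] = [3, 3]
r8 m[φ6→P] = [8, 5]
r8 m[φ7→C] = [9, 7]
r8 m[φ8→K] = [2, 4]
r8 m[C→φ0] = [63, 63]
r8 m[C→φ2] = [1399680, 846720]
r8 m[C→φ7] = [1088640, 1088640]
r8 m[A→φ2] = [1, 1]
r8 m[K→φ3] = [6, 12]
r8 m[K→φ5] = [2449440, 3265920]
r8 m[K→φ8] = [3674160, 2449440]
r8 m[P→φ1] = [192, 360]
r8 m[P→φ3] = [326592, 136080]
r8 m[P→φ6] = [979776, 1959552]
r8 m[G→φ0] = [17280, 17280]
r8 m[G→φ1] = [4536, 4536]
r8 m[G→φ4] = [1224720, 1224720]
r9 m[φ0→C] = [155520, 120960]
r9 m[φ0→G] = [567, 567]
r9 m[φ1→P] = [40824, 27216]
r9 m[φ1→G] = [2160, 2160]
r9 m[φ2→C] = [7, 9]
r9 m[φ2→A] = [9797760, 4233600]
r9 m[φ3→K] = [1224720, 816480]
r9 m[φ3→P] = [24, 72]
r9 m[φ4→G] = [8, 8]
r9 m[φ5→K] = [3, 3]
r9 m[φ6→P] = [8, 5]
r9 m[φ7→C] = [9, 7]
r9 m[φ8→K] = [2, 4]
r9 m[C→φ0] = [63, 63]
r9 m[C→φ2] = [1399680, 846720]
r9 m[C→φ7] = [1088640, 1088640]
r9 m[A→φ2] = [1, 1]
r9 m[K→φ3] = [6, 12]
r9 m[K→φ5] = [2449440, 3265920]
r9 m[K→φ8] = [3674160, 2449440]
r9 m[P→φ1] = [192, 360]
r9 m[P→φ3] = [326592, 136080]
r9 m[P→φ6] = [979776, 1959552]
r9 m[G→φ0] = [17280, 17280]
r9 m[G→φ1] = [4536, 4536]
r9 m[G→φ4] = [1224720, 1224720]
r10 m[φ0→C] = [155520, 120960]
r10 m[φ0→G] = [567, 567]
r10 m[φ1→P] = [40824, 27216]
r10 m[φ1→G] = [2160, 2160]
r10 m[φ2→C] = [7, 9]
r10 m[φ2→A] = [9797760, 4233600]
r10 m[φ3→K] = [1224720, 816480]
r10 m[φ3→P] = [24, 72]
r10 m[φ4→G] = [8, 8]
r10 m[φ5→K] = [3, 3]
r10 m[φ6→P] = [8, 5]
r10 m[φ7→C] = [9, 7]
r10 m[φ8→K] = [2, 4]
r10 m[C→φ0] = [63, 63]
r10 m[C→φ2] = [1399680, 846720]
r10 m[C→φ7] = [1088640, 1088640]
r10 m[A→φ2] = [1, 1]
r10 m[K→φ3] = [6, 12]
r10 m[K→φ5] = [2449440, 3265920]
r10 m[K→φ8] = [3674160, 2449440]
r10 m[P→φ1] = [192, 360]
r10 m[P→φ3] = [326592, 136080]
r10 m[P→φ6] = [979776, 1959552]
r10 m[G→φ0] = [17280, 17280]
r10 m[G→φ1] = [4536, 4536]
r10 m[G→φ4] = [1224720, 1224720]
fixed point reached at round 10
b[K] = ⊗ incoming = [7348320, 9797760]

b[K] = [7348320, 9797760]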